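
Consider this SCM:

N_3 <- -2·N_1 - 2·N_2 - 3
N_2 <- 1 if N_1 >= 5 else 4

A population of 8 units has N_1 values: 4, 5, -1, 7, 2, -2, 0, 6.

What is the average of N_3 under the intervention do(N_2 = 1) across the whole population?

-10.25

do(N_2=1) breaks N_2's dependence on N_1. With N_2=1 fixed, N_3 across the units is -13, -15, -3, -19, -9, -1, -5, -17, mean -10.25.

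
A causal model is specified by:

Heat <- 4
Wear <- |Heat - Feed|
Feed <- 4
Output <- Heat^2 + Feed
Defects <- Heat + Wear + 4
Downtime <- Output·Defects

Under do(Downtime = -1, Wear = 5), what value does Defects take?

13

Under do(Downtime = -1, Wear = 5), each intervened variable's structural equation is replaced by its fixed value.
Defects = Heat + Wear + 4  [with Heat=4, Wear=5]  = 13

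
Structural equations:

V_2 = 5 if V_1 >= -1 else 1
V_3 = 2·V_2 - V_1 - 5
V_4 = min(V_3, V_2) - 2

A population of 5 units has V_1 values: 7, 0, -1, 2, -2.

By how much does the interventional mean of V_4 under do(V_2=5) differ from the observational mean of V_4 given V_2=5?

Under do(V_2=5), V_2's equation is replaced by V_2=5 for every unit. Per-unit V_4: -4, 3, 3, 1, 3. Mean = 1.2.
E[V_4|V_2=5] averages over only the 4 units with V_2=5 (V_1 = 7, 0, -1, 2): V_4 = -4, 3, 3, 1, mean 0.75.
Difference = 1.2 − 0.75 = 0.45.

0.45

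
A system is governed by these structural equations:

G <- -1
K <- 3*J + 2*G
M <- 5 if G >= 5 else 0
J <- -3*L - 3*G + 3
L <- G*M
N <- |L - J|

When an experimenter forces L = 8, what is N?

26

The intervention breaks the incoming arrows to L: L <- G*M no longer applies, and L = 8.
J = -3*L - 3*G + 3  [with L=8, G=-1]  = -18
N = |L - J|  [with L=8, J=-18]  = 26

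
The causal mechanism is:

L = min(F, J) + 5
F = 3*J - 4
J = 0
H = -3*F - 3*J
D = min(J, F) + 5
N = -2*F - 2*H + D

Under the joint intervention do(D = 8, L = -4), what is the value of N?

Setting D = 8, L = -4 by intervention discards those variables' equations.
F = 3*J - 4  [with J=0]  = -4
H = -3*F - 3*J  [with F=-4, J=0]  = 12
N = -2*F - 2*H + D  [with F=-4, H=12, D=8]  = -8

-8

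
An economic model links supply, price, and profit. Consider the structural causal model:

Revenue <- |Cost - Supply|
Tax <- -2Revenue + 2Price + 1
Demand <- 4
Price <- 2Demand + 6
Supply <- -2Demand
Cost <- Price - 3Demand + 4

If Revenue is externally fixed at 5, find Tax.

19

The intervention breaks the incoming arrows to Revenue: Revenue <- |Cost - Supply| no longer applies, and Revenue = 5.
Price = 2Demand + 6  [with Demand=4]  = 14
Tax = -2Revenue + 2Price + 1  [with Revenue=5, Price=14]  = 19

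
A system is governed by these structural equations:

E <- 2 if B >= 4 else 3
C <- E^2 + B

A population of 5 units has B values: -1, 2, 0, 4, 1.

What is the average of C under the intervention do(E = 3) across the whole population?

do(E=3) breaks E's dependence on B. With E=3 fixed, C across the units is 8, 11, 9, 13, 10, mean 10.2.

10.2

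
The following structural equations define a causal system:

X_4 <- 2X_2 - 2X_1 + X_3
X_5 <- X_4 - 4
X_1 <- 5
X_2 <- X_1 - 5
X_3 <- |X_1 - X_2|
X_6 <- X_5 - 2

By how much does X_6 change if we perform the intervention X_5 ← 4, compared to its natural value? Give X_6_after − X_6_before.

13

The intervention breaks the incoming arrows to X_5: X_5 <- X_4 - 4 no longer applies, and X_5 = 4.
X_6 = X_5 - 2  [with X_5=4]  = 2
Without intervention: X_2 = X_1 - 5  [with X_1=5]  = 0; X_3 = |X_1 - X_2|  [with X_1=5, X_2=0]  = 5; X_4 = 2X_2 - 2X_1 + X_3  [with X_2=0, X_1=5, X_3=5]  = -5; X_5 = X_4 - 4  [with X_4=-5]  = -9; X_6 = X_5 - 2  [with X_5=-9]  = -11.
Change = 2 − (-11) = 13.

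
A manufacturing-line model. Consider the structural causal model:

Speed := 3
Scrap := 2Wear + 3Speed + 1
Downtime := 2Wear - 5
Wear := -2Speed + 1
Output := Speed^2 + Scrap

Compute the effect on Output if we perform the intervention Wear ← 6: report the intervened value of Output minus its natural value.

22

Under do(Wear=6), the mechanism Wear := -2Speed + 1 is discarded; Wear is fixed at 6.
Scrap = 2Wear + 3Speed + 1  [with Wear=6, Speed=3]  = 22
Output = Speed^2 + Scrap  [with Speed=3, Scrap=22]  = 31
Without intervention: Wear = -2Speed + 1  [with Speed=3]  = -5; Scrap = 2Wear + 3Speed + 1  [with Wear=-5, Speed=3]  = 0; Output = Speed^2 + Scrap  [with Speed=3, Scrap=0]  = 9.
Change = 31 − 9 = 22.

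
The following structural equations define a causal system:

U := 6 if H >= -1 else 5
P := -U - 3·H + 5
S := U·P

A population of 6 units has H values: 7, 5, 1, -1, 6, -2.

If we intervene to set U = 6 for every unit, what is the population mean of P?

-9

The intervention sets U=6 in all 6 units regardless of H. Recomputing P per unit gives -22, -16, -4, 2, -19, 5; average -9.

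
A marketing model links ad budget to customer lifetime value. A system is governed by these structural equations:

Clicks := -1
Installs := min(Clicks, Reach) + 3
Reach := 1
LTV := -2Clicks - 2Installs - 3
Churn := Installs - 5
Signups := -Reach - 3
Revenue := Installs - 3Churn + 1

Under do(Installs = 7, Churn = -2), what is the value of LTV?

-15

Under do(Installs = 7, Churn = -2), each intervened variable's structural equation is replaced by its fixed value.
LTV = -2Clicks - 2Installs - 3  [with Clicks=-1, Installs=7]  = -15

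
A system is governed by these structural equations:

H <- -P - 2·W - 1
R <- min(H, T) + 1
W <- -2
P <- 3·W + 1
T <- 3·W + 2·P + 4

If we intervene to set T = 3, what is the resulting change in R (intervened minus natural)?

do(T=3) replaces the equation T <- 3·W + 2·P + 4 with the constant T = 3.
P = 3·W + 1  [with W=-2]  = -5
H = -P - 2·W - 1  [with P=-5, W=-2]  = 8
R = min(H, T) + 1  [with H=8, T=3]  = 4
Without intervention: P = 3·W + 1  [with W=-2]  = -5; T = 3·W + 2·P + 4  [with W=-2, P=-5]  = -12; H = -P - 2·W - 1  [with P=-5, W=-2]  = 8; R = min(H, T) + 1  [with H=8, T=-12]  = -11.
Change = 4 − (-11) = 15.

15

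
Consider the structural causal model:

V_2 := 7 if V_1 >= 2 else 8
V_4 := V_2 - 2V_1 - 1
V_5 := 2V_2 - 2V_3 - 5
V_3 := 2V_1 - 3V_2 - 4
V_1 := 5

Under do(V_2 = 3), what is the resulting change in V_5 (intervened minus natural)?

do(V_2=3) replaces the equation V_2 := 7 if V_1 >= 2 else 8 with the constant V_2 = 3.
V_3 = 2V_1 - 3V_2 - 4  [with V_1=5, V_2=3]  = -3
V_5 = 2V_2 - 2V_3 - 5  [with V_2=3, V_3=-3]  = 7
Without intervention: V_2 = 7 if V_1 >= 2 else 8  [with V_1=5]  = 7; V_3 = 2V_1 - 3V_2 - 4  [with V_1=5, V_2=7]  = -15; V_5 = 2V_2 - 2V_3 - 5  [with V_2=7, V_3=-15]  = 39.
Change = 7 − 39 = -32.

-32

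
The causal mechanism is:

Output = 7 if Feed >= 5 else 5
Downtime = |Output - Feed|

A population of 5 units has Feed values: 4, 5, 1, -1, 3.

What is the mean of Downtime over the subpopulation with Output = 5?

E[Downtime|Output=5] averages over only the 4 units with Output=5 (Feed = 4, 1, -1, 3): Downtime = 1, 4, 6, 2, mean 3.25.

3.25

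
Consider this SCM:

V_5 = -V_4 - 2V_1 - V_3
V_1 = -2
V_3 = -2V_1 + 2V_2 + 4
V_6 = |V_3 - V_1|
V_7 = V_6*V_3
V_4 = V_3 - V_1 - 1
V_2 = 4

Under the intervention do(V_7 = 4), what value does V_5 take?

-29

The intervention breaks the incoming arrows to V_7: V_7 = V_6*V_3 no longer applies, and V_7 = 4.
V_5 is not downstream of the intervention, so its value is determined by the original equations.
V_3 = -2V_1 + 2V_2 + 4  [with V_1=-2, V_2=4]  = 16
V_4 = V_3 - V_1 - 1  [with V_3=16, V_1=-2]  = 17
V_5 = -V_4 - 2V_1 - V_3  [with V_4=17, V_1=-2, V_3=16]  = -29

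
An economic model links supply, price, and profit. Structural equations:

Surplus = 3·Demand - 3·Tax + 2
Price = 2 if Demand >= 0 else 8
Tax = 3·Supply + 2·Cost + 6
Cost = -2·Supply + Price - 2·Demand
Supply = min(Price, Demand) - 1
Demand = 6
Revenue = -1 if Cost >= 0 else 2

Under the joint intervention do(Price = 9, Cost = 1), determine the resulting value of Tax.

23

The joint intervention fixes Price = 9, Cost = 1, removing each variable's own equation.
Supply = min(Price, Demand) - 1  [with Price=9, Demand=6]  = 5
Tax = 3·Supply + 2·Cost + 6  [with Supply=5, Cost=1]  = 23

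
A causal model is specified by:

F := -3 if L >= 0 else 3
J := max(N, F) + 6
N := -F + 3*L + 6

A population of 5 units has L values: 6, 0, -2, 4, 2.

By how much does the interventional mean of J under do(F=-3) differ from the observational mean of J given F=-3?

The intervention sets F=-3 in all 5 units regardless of L. Recomputing J per unit gives 33, 15, 9, 27, 21; average 21.
Conditioning on F=-3 selects the 4 unit(s) with L ∈ {6, 0, 4, 2}. Their J values: 33, 15, 27, 21. Mean = 24.
Difference = 21 − 24 = -3.

-3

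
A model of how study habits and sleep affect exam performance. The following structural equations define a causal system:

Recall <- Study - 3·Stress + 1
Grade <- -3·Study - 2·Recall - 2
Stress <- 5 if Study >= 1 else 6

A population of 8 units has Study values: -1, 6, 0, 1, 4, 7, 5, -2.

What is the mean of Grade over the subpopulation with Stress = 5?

3

Observing Stress=5 restricts to units where Stress's equation naturally yields 5: Study ∈ {6, 1, 4, 7, 5}. In that subpopulation Grade = -4, 21, 6, -9, 1, mean 3.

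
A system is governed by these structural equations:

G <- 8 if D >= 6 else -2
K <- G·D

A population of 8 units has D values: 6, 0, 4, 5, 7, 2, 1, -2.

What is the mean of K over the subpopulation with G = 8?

52

E[K|G=8] averages over only the 2 units with G=8 (D = 6, 7): K = 48, 56, mean 52.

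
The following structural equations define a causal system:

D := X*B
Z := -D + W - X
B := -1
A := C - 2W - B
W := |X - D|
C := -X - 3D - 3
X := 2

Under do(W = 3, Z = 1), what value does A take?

-4

Under do(W = 3, Z = 1), each intervened variable's structural equation is replaced by its fixed value.
D = X*B  [with X=2, B=-1]  = -2
C = -X - 3D - 3  [with X=2, D=-2]  = 1
A = C - 2W - B  [with C=1, W=3, B=-1]  = -4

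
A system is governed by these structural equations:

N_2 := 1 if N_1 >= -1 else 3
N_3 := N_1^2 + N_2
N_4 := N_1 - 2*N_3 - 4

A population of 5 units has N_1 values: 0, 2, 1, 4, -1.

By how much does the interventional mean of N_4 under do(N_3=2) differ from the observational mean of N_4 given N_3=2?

do(N_3=2) breaks N_3's dependence on N_1. With N_3=2 fixed, N_4 across the units is -8, -6, -7, -4, -9, mean -6.8.
Conditioning on N_3=2 selects the 2 unit(s) with N_1 ∈ {1, -1}. Their N_4 values: -7, -9. Mean = -8.
Difference = -6.8 − (-8) = 1.2.

1.2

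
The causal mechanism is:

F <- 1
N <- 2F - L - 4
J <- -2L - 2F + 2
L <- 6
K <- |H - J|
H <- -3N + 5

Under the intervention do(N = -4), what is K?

29

The intervention breaks the incoming arrows to N: N <- 2F - L - 4 no longer applies, and N = -4.
J = -2L - 2F + 2  [with L=6, F=1]  = -12
H = -3N + 5  [with N=-4]  = 17
K = |H - J|  [with H=17, J=-12]  = 29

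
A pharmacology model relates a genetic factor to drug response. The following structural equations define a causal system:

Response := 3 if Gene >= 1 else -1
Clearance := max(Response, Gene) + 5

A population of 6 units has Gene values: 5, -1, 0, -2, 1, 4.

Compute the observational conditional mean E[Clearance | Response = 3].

Conditioning on Response=3 selects the 3 unit(s) with Gene ∈ {5, 1, 4}. Their Clearance values: 10, 8, 9. Mean = 9.

9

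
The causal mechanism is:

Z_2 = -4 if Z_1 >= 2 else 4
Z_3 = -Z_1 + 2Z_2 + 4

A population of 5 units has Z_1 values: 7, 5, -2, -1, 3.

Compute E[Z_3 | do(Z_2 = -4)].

-6.4

Every unit gets Z_2=-4 under the intervention. Z_3 values become -11, -9, -2, -3, -7; E[Z_3|do(Z_2=-4)] = -6.4.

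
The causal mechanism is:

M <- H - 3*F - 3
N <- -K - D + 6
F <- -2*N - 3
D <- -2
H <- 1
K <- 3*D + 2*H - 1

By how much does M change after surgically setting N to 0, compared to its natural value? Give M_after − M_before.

Under do(N=0), the mechanism N <- -K - D + 6 is discarded; N is fixed at 0.
F = -2*N - 3  [with N=0]  = -3
M = H - 3*F - 3  [with H=1, F=-3]  = 7
Without intervention: K = 3*D + 2*H - 1  [with D=-2, H=1]  = -5; N = -K - D + 6  [with K=-5, D=-2]  = 13; F = -2*N - 3  [with N=13]  = -29; M = H - 3*F - 3  [with H=1, F=-29]  = 85.
Change = 7 − 85 = -78.

-78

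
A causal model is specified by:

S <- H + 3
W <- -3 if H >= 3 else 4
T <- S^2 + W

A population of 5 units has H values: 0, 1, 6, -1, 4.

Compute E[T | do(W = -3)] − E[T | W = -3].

-33.2

Under do(W=-3), W's equation is replaced by W=-3 for every unit. Per-unit T: 6, 13, 78, 1, 46. Mean = 28.8.
E[T|W=-3] averages over only the 2 units with W=-3 (H = 6, 4): T = 78, 46, mean 62.
Difference = 28.8 − 62 = -33.2.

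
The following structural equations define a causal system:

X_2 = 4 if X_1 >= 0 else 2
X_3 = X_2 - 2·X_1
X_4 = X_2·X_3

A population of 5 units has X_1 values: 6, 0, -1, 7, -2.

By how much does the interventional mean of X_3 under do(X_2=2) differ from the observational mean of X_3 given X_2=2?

The intervention sets X_2=2 in all 5 units regardless of X_1. Recomputing X_3 per unit gives -10, 2, 4, -12, 6; average -2.
Observing X_2=2 restricts to units where X_2's equation naturally yields 2: X_1 ∈ {-1, -2}. In that subpopulation X_3 = 4, 6, mean 5.
Difference = -2 − 5 = -7.

-7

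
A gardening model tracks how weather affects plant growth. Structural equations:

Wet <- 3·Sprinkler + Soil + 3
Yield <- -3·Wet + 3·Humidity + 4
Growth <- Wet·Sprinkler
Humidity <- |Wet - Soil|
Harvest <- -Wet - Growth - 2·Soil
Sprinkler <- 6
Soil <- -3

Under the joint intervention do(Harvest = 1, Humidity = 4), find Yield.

-38

Setting Harvest = 1, Humidity = 4 by intervention discards those variables' equations.
Wet = 3·Sprinkler + Soil + 3  [with Sprinkler=6, Soil=-3]  = 18
Yield = -3·Wet + 3·Humidity + 4  [with Wet=18, Humidity=4]  = -38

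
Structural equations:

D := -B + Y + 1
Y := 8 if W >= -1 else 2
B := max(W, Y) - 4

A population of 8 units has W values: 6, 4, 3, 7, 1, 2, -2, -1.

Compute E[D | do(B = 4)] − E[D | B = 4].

-0.75

do(B=4) breaks B's dependence on W. With B=4 fixed, D across the units is 5, 5, 5, 5, 5, 5, -1, 5, mean 4.25.
Conditioning on B=4 selects the 7 unit(s) with W ∈ {6, 4, 3, 7, 1, 2, -1}. Their D values: 5, 5, 5, 5, 5, 5, 5. Mean = 5.
Difference = 4.25 − 5 = -0.75.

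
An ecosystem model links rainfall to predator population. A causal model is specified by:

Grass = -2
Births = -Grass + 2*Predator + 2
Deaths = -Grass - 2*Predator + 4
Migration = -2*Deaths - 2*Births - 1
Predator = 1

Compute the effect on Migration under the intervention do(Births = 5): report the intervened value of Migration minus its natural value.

do(Births=5) replaces the equation Births = -Grass + 2*Predator + 2 with the constant Births = 5.
Deaths = -Grass - 2*Predator + 4  [with Grass=-2, Predator=1]  = 4
Migration = -2*Deaths - 2*Births - 1  [with Deaths=4, Births=5]  = -19
Without intervention: Births = -Grass + 2*Predator + 2  [with Grass=-2, Predator=1]  = 6; Deaths = -Grass - 2*Predator + 4  [with Grass=-2, Predator=1]  = 4; Migration = -2*Deaths - 2*Births - 1  [with Deaths=4, Births=6]  = -21.
Change = -19 − (-21) = 2.

2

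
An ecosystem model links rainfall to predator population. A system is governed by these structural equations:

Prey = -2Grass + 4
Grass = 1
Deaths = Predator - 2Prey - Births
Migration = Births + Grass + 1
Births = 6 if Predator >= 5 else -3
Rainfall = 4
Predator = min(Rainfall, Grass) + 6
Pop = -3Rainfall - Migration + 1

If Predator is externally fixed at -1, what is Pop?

-10

do(Predator=-1) replaces the equation Predator = min(Rainfall, Grass) + 6 with the constant Predator = -1.
Births = 6 if Predator >= 5 else -3  [with Predator=-1]  = -3
Migration = Births + Grass + 1  [with Births=-3, Grass=1]  = -1
Pop = -3Rainfall - Migration + 1  [with Rainfall=4, Migration=-1]  = -10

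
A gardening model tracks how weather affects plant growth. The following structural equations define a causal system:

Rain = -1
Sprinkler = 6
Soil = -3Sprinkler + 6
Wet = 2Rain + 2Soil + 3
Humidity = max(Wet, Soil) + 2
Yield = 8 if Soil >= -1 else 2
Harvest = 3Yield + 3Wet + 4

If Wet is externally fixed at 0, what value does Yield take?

Under do(Wet=0), the mechanism Wet = 2Rain + 2Soil + 3 is discarded; Wet is fixed at 0.
Since Yield is not a descendant of the intervened variable, it is unaffected.
Soil = -3Sprinkler + 6  [with Sprinkler=6]  = -12
Yield = 8 if Soil >= -1 else 2  [with Soil=-12]  = 2

2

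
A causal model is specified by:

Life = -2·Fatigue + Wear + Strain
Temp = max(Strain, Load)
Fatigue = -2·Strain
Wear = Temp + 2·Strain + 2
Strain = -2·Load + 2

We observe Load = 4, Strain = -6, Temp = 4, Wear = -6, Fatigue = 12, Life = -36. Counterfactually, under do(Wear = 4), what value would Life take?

Under do(Wear=4), the mechanism Wear = Temp + 2·Strain + 2 is discarded; Wear is fixed at 4.
Strain = -2·Load + 2  [with Load=4]  = -6
Fatigue = -2·Strain  [with Strain=-6]  = 12
Life = -2·Fatigue + Wear + Strain  [with Fatigue=12, Wear=4, Strain=-6]  = -26

-26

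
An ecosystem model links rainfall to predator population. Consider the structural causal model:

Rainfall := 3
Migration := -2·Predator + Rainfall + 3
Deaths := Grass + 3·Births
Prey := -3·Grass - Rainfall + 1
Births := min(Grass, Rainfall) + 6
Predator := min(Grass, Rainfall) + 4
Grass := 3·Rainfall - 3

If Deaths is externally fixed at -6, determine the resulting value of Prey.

do(Deaths=-6) replaces the equation Deaths := Grass + 3·Births with the constant Deaths = -6.
Prey is not downstream of the intervention, so its value is determined by the original equations.
Grass = 3·Rainfall - 3  [with Rainfall=3]  = 6
Prey = -3·Grass - Rainfall + 1  [with Grass=6, Rainfall=3]  = -20

-20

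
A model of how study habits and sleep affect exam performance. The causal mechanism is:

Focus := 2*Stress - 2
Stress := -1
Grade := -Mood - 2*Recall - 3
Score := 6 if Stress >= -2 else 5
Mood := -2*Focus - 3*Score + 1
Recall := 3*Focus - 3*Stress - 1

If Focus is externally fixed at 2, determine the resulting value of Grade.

2

Under do(Focus=2), the mechanism Focus := 2*Stress - 2 is discarded; Focus is fixed at 2.
Score = 6 if Stress >= -2 else 5  [with Stress=-1]  = 6
Mood = -2*Focus - 3*Score + 1  [with Focus=2, Score=6]  = -21
Recall = 3*Focus - 3*Stress - 1  [with Focus=2, Stress=-1]  = 8
Grade = -Mood - 2*Recall - 3  [with Mood=-21, Recall=8]  = 2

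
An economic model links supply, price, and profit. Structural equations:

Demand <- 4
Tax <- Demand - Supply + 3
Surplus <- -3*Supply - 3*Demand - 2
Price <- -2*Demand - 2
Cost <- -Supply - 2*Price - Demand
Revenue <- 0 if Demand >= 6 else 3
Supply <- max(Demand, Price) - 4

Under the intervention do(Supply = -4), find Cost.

20

The intervention breaks the incoming arrows to Supply: Supply <- max(Demand, Price) - 4 no longer applies, and Supply = -4.
Price = -2*Demand - 2  [with Demand=4]  = -10
Cost = -Supply - 2*Price - Demand  [with Supply=-4, Price=-10, Demand=4]  = 20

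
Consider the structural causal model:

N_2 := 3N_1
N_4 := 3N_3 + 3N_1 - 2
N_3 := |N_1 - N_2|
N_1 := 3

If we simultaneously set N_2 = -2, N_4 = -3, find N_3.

The joint intervention fixes N_2 = -2, N_4 = -3, removing each variable's own equation.
N_3 = |N_1 - N_2|  [with N_1=3, N_2=-2]  = 5

5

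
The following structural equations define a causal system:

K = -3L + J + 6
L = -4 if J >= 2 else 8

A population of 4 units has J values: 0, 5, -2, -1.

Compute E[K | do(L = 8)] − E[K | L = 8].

Every unit gets L=8 under the intervention. K values become -18, -13, -20, -19; E[K|do(L=8)] = -17.5.
Conditioning on L=8 selects the 3 unit(s) with J ∈ {0, -2, -1}. Their K values: -18, -20, -19. Mean = -19.
Difference = -17.5 − (-19) = 1.5.

1.5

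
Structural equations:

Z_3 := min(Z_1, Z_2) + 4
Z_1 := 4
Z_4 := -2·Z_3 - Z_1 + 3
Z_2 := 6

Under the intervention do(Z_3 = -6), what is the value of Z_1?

4

Under do(Z_3=-6), the mechanism Z_3 := min(Z_1, Z_2) + 4 is discarded; Z_3 is fixed at -6.
Z_1 is not downstream of the intervention, so its value is determined by the original equations.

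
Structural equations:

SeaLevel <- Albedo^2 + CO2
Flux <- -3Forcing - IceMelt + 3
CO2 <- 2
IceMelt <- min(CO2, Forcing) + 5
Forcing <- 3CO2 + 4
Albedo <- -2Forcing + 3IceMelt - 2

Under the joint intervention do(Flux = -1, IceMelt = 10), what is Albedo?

8

Under do(Flux = -1, IceMelt = 10), each intervened variable's structural equation is replaced by its fixed value.
Forcing = 3CO2 + 4  [with CO2=2]  = 10
Albedo = -2Forcing + 3IceMelt - 2  [with Forcing=10, IceMelt=10]  = 8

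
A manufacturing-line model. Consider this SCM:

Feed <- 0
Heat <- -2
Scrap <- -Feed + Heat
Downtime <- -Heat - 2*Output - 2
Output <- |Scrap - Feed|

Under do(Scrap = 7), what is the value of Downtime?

-14

do(Scrap=7) replaces the equation Scrap <- -Feed + Heat with the constant Scrap = 7.
Output = |Scrap - Feed|  [with Scrap=7, Feed=0]  = 7
Downtime = -Heat - 2*Output - 2  [with Heat=-2, Output=7]  = -14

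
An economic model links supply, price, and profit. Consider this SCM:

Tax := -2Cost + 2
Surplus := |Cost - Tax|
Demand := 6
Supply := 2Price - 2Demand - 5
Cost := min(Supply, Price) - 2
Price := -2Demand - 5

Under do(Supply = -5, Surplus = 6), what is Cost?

-19

Setting Supply = -5, Surplus = 6 by intervention discards those variables' equations.
Price = -2Demand - 5  [with Demand=6]  = -17
Cost = min(Supply, Price) - 2  [with Supply=-5, Price=-17]  = -19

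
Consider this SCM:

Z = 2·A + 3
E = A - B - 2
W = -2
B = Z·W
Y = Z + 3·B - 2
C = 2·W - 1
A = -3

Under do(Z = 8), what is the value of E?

The intervention breaks the incoming arrows to Z: Z = 2·A + 3 no longer applies, and Z = 8.
B = Z·W  [with Z=8, W=-2]  = -16
E = A - B - 2  [with A=-3, B=-16]  = 11

11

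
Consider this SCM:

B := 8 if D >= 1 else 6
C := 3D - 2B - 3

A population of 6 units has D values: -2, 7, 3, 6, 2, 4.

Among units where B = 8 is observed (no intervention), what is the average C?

E[C|B=8] averages over only the 5 units with B=8 (D = 7, 3, 6, 2, 4): C = 2, -10, -1, -13, -7, mean -5.8.

-5.8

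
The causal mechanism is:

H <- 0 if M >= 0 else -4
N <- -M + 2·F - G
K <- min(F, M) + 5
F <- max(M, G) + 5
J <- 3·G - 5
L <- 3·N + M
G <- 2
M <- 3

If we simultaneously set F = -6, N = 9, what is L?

Under do(F = -6, N = 9), each intervened variable's structural equation is replaced by its fixed value.
L = 3·N + M  [with N=9, M=3]  = 30

30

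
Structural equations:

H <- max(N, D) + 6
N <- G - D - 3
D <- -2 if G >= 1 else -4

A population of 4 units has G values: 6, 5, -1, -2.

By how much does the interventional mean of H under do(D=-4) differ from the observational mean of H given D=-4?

3.5

The intervention sets D=-4 in all 4 units regardless of G. Recomputing H per unit gives 13, 12, 6, 5; average 9.
E[H|D=-4] averages over only the 2 units with D=-4 (G = -1, -2): H = 6, 5, mean 5.5.
Difference = 9 − 5.5 = 3.5.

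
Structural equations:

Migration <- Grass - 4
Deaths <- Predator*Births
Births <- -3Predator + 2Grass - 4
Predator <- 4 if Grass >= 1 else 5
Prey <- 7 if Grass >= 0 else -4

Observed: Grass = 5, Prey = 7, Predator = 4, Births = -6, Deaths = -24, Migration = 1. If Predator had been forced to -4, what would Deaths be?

do(Predator=-4) replaces the equation Predator <- 4 if Grass >= 1 else 5 with the constant Predator = -4.
Births = -3Predator + 2Grass - 4  [with Predator=-4, Grass=5]  = 18
Deaths = Predator*Births  [with Predator=-4, Births=18]  = -72

-72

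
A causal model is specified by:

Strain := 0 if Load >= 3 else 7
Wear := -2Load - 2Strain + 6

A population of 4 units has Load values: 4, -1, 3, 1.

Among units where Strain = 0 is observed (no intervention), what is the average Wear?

-1

Observing Strain=0 restricts to units where Strain's equation naturally yields 0: Load ∈ {4, 3}. In that subpopulation Wear = -2, 0, mean -1.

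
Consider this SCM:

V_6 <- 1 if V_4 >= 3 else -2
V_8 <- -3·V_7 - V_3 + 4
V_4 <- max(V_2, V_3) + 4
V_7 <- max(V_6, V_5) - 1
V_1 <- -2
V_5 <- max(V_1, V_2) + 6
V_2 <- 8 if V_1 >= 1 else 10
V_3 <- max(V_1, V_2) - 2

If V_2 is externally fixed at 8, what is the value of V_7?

13

Under do(V_2=8), the mechanism V_2 <- 8 if V_1 >= 1 else 10 is discarded; V_2 is fixed at 8.
V_3 = max(V_1, V_2) - 2  [with V_1=-2, V_2=8]  = 6
V_4 = max(V_2, V_3) + 4  [with V_2=8, V_3=6]  = 12
V_5 = max(V_1, V_2) + 6  [with V_1=-2, V_2=8]  = 14
V_6 = 1 if V_4 >= 3 else -2  [with V_4=12]  = 1
V_7 = max(V_6, V_5) - 1  [with V_6=1, V_5=14]  = 13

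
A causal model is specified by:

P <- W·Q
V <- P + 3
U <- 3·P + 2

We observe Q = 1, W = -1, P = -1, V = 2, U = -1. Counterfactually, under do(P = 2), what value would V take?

5

The intervention breaks the incoming arrows to P: P <- W·Q no longer applies, and P = 2.
V = P + 3  [with P=2]  = 5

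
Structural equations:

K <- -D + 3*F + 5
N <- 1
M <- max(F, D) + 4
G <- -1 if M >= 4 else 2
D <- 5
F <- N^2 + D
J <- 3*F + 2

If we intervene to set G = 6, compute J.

20

Under do(G=6), the mechanism G <- -1 if M >= 4 else 2 is discarded; G is fixed at 6.
Since J is not a descendant of the intervened variable, it is unaffected.
F = N^2 + D  [with N=1, D=5]  = 6
J = 3*F + 2  [with F=6]  = 20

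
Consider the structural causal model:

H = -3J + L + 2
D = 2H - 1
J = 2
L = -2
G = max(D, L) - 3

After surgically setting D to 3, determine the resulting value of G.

0

Intervening sets D = 3 and removes its equation (D = 2H - 1).
G = max(D, L) - 3  [with D=3, L=-2]  = 0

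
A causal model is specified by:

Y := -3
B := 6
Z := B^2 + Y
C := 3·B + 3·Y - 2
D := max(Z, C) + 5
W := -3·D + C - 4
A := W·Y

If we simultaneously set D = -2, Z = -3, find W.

The joint intervention fixes D = -2, Z = -3, removing each variable's own equation.
C = 3·B + 3·Y - 2  [with B=6, Y=-3]  = 7
W = -3·D + C - 4  [with D=-2, C=7]  = 9

9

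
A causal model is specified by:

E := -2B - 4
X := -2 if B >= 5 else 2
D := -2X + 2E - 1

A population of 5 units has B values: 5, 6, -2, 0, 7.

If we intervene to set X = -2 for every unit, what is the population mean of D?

Every unit gets X=-2 under the intervention. D values become -25, -29, 3, -5, -33; E[D|do(X=-2)] = -17.8.

-17.8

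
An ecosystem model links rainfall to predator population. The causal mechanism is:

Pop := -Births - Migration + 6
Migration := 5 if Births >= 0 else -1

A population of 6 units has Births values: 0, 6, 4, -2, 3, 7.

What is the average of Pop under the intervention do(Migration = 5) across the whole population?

do(Migration=5) breaks Migration's dependence on Births. With Migration=5 fixed, Pop across the units is 1, -5, -3, 3, -2, -6, mean -2.

-2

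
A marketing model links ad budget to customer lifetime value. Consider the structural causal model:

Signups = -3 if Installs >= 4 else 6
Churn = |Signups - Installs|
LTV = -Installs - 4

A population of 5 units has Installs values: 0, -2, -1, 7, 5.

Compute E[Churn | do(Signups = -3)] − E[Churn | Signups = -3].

Every unit gets Signups=-3 under the intervention. Churn values become 3, 1, 2, 10, 8; E[Churn|do(Signups=-3)] = 4.8.
Conditioning on Signups=-3 selects the 2 unit(s) with Installs ∈ {7, 5}. Their Churn values: 10, 8. Mean = 9.
Difference = 4.8 − 9 = -4.2.

-4.2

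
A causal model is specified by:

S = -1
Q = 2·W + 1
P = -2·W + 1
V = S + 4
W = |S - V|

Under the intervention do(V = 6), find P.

-13

do(V=6) replaces the equation V = S + 4 with the constant V = 6.
W = |S - V|  [with S=-1, V=6]  = 7
P = -2·W + 1  [with W=7]  = -13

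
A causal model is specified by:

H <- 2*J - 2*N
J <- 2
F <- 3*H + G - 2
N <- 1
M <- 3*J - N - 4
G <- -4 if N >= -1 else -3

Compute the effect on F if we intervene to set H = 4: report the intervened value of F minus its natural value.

The intervention breaks the incoming arrows to H: H <- 2*J - 2*N no longer applies, and H = 4.
G = -4 if N >= -1 else -3  [with N=1]  = -4
F = 3*H + G - 2  [with H=4, G=-4]  = 6
Without intervention: G = -4 if N >= -1 else -3  [with N=1]  = -4; H = 2*J - 2*N  [with J=2, N=1]  = 2; F = 3*H + G - 2  [with H=2, G=-4]  = 0.
Change = 6 − 0 = 6.

6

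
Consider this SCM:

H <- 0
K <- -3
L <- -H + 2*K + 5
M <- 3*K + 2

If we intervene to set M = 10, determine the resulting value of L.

-1

Under do(M=10), the mechanism M <- 3*K + 2 is discarded; M is fixed at 10.
Since L is not a descendant of the intervened variable, it is unaffected.
L = -H + 2*K + 5  [with H=0, K=-3]  = -1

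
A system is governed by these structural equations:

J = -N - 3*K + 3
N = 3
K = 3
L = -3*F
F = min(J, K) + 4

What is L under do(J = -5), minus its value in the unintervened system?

-12

do(J=-5) replaces the equation J = -N - 3*K + 3 with the constant J = -5.
F = min(J, K) + 4  [with J=-5, K=3]  = -1
L = -3*F  [with F=-1]  = 3
Without intervention: J = -N - 3*K + 3  [with N=3, K=3]  = -9; F = min(J, K) + 4  [with J=-9, K=3]  = -5; L = -3*F  [with F=-5]  = 15.
Change = 3 − 15 = -12.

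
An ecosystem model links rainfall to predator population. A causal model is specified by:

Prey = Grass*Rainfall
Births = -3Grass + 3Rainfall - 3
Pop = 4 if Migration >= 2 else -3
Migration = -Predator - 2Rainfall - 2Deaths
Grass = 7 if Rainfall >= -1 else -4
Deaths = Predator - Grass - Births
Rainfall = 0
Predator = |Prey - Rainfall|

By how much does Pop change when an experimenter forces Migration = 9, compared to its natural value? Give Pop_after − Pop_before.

do(Migration=9) replaces the equation Migration = -Predator - 2Rainfall - 2Deaths with the constant Migration = 9.
Pop = 4 if Migration >= 2 else -3  [with Migration=9]  = 4
Without intervention: Grass = 7 if Rainfall >= -1 else -4  [with Rainfall=0]  = 7; Prey = Grass*Rainfall  [with Grass=7, Rainfall=0]  = 0; Predator = |Prey - Rainfall|  [with Prey=0, Rainfall=0]  = 0; Births = -3Grass + 3Rainfall - 3  [with Grass=7, Rainfall=0]  = -24; Deaths = Predator - Grass - Births  [with Predator=0, Grass=7, Births=-24]  = 17; Migration = -Predator - 2Rainfall - 2Deaths  [with Predator=0, Rainfall=0, Deaths=17]  = -34; Pop = 4 if Migration >= 2 else -3  [with Migration=-34]  = -3.
Change = 4 − (-3) = 7.

7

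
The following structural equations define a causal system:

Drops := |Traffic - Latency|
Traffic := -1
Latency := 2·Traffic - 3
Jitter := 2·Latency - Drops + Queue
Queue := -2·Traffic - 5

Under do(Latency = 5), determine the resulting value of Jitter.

do(Latency=5) replaces the equation Latency := 2·Traffic - 3 with the constant Latency = 5.
Queue = -2·Traffic - 5  [with Traffic=-1]  = -3
Drops = |Traffic - Latency|  [with Traffic=-1, Latency=5]  = 6
Jitter = 2·Latency - Drops + Queue  [with Latency=5, Drops=6, Queue=-3]  = 1

1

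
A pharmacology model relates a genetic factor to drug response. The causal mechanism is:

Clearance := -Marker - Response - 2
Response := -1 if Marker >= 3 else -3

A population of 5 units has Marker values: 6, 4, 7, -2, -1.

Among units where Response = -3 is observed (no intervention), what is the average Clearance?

2.5

E[Clearance|Response=-3] averages over only the 2 units with Response=-3 (Marker = -2, -1): Clearance = 3, 2, mean 2.5.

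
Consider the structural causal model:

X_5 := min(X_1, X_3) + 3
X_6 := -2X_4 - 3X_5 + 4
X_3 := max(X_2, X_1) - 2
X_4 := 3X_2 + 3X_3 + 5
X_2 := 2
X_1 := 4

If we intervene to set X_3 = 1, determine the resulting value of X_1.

Under do(X_3=1), the mechanism X_3 := max(X_2, X_1) - 2 is discarded; X_3 is fixed at 1.
X_1 is not downstream of the intervention, so its value is determined by the original equations.

4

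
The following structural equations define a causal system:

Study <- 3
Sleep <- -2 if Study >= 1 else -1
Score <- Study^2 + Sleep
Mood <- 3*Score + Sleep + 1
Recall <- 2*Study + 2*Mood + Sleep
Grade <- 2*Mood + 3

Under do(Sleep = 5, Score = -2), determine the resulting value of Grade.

Under do(Sleep = 5, Score = -2), each intervened variable's structural equation is replaced by its fixed value.
Mood = 3*Score + Sleep + 1  [with Score=-2, Sleep=5]  = 0
Grade = 2*Mood + 3  [with Mood=0]  = 3

3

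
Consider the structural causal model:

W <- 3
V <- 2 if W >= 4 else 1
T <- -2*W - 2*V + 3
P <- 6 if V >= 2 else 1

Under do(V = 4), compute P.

Under do(V=4), the mechanism V <- 2 if W >= 4 else 1 is discarded; V is fixed at 4.
P = 6 if V >= 2 else 1  [with V=4]  = 6

6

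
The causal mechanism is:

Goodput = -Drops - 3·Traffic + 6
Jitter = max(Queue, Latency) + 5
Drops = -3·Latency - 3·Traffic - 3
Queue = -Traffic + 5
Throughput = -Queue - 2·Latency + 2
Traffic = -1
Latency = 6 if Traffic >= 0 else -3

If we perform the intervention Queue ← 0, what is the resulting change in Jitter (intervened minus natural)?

do(Queue=0) replaces the equation Queue = -Traffic + 5 with the constant Queue = 0.
Latency = 6 if Traffic >= 0 else -3  [with Traffic=-1]  = -3
Jitter = max(Queue, Latency) + 5  [with Queue=0, Latency=-3]  = 5
Without intervention: Latency = 6 if Traffic >= 0 else -3  [with Traffic=-1]  = -3; Queue = -Traffic + 5  [with Traffic=-1]  = 6; Jitter = max(Queue, Latency) + 5  [with Queue=6, Latency=-3]  = 11.
Change = 5 − 11 = -6.

-6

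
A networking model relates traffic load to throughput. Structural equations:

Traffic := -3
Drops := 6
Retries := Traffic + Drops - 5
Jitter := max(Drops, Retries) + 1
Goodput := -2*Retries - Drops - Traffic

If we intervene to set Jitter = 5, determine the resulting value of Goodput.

Intervening sets Jitter = 5 and removes its equation (Jitter := max(Drops, Retries) + 1).
No directed path runs from Jitter to Goodput, so Goodput keeps its natural value.
Retries = Traffic + Drops - 5  [with Traffic=-3, Drops=6]  = -2
Goodput = -2*Retries - Drops - Traffic  [with Retries=-2, Drops=6, Traffic=-3]  = 1

1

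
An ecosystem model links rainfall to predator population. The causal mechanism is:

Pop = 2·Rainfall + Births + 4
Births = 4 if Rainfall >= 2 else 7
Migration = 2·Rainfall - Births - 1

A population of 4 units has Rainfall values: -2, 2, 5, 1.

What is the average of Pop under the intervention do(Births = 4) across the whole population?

Every unit gets Births=4 under the intervention. Pop values become 4, 12, 18, 10; E[Pop|do(Births=4)] = 11.

11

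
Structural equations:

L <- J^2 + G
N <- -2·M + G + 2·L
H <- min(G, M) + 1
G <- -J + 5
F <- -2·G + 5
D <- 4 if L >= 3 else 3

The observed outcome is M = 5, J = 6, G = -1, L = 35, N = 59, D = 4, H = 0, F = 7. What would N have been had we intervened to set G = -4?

50

do(G=-4) replaces the equation G <- -J + 5 with the constant G = -4.
L = J^2 + G  [with J=6, G=-4]  = 32
N = -2·M + G + 2·L  [with M=5, G=-4, L=32]  = 50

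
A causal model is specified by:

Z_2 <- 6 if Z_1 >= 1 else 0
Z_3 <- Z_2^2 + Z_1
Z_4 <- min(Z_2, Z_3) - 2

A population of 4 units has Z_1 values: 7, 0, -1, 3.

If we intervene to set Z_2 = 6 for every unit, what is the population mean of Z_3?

The intervention sets Z_2=6 in all 4 units regardless of Z_1. Recomputing Z_3 per unit gives 43, 36, 35, 39; average 38.25.

38.25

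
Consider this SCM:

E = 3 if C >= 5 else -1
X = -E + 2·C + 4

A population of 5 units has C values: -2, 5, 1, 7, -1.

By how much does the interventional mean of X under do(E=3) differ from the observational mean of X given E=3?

-8

do(E=3) breaks E's dependence on C. With E=3 fixed, X across the units is -3, 11, 3, 15, -1, mean 5.
E[X|E=3] averages over only the 2 units with E=3 (C = 5, 7): X = 11, 15, mean 13.
Difference = 5 − 13 = -8.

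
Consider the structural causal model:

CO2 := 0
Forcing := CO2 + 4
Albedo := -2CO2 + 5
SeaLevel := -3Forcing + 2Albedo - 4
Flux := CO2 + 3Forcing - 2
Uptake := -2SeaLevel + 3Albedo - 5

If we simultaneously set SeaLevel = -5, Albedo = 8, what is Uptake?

The joint intervention fixes SeaLevel = -5, Albedo = 8, removing each variable's own equation.
Uptake = -2SeaLevel + 3Albedo - 5  [with SeaLevel=-5, Albedo=8]  = 29

29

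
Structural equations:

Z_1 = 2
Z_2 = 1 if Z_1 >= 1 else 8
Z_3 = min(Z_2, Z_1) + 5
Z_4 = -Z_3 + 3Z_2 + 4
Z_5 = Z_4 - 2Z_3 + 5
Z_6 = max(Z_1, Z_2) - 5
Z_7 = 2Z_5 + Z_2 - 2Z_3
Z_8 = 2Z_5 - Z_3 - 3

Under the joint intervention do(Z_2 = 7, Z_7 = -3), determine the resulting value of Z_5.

9

Setting Z_2 = 7, Z_7 = -3 by intervention discards those variables' equations.
Z_3 = min(Z_2, Z_1) + 5  [with Z_2=7, Z_1=2]  = 7
Z_4 = -Z_3 + 3Z_2 + 4  [with Z_3=7, Z_2=7]  = 18
Z_5 = Z_4 - 2Z_3 + 5  [with Z_4=18, Z_3=7]  = 9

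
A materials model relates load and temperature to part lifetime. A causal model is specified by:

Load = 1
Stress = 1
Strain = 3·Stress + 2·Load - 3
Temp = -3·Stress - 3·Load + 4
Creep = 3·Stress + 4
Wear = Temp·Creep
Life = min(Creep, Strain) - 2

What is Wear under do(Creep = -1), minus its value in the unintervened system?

The intervention breaks the incoming arrows to Creep: Creep = 3·Stress + 4 no longer applies, and Creep = -1.
Temp = -3·Stress - 3·Load + 4  [with Stress=1, Load=1]  = -2
Wear = Temp·Creep  [with Temp=-2, Creep=-1]  = 2
Without intervention: Temp = -3·Stress - 3·Load + 4  [with Stress=1, Load=1]  = -2; Creep = 3·Stress + 4  [with Stress=1]  = 7; Wear = Temp·Creep  [with Temp=-2, Creep=7]  = -14.
Change = 2 − (-14) = 16.

16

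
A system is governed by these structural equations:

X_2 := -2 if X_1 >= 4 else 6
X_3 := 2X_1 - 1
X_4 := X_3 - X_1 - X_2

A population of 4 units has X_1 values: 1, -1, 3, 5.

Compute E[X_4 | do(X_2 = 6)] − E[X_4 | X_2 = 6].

The intervention sets X_2=6 in all 4 units regardless of X_1. Recomputing X_4 per unit gives -6, -8, -4, -2; average -5.
E[X_4|X_2=6] averages over only the 3 units with X_2=6 (X_1 = 1, -1, 3): X_4 = -6, -8, -4, mean -6.
Difference = -5 − (-6) = 1.

1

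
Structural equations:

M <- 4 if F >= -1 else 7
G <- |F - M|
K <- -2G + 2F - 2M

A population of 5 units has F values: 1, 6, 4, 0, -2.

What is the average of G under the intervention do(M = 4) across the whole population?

Every unit gets M=4 under the intervention. G values become 3, 2, 0, 4, 6; E[G|do(M=4)] = 3.

3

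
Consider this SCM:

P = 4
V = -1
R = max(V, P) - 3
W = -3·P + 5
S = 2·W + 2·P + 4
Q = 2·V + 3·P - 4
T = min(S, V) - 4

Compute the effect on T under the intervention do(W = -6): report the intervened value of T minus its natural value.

1

The intervention breaks the incoming arrows to W: W = -3·P + 5 no longer applies, and W = -6.
S = 2·W + 2·P + 4  [with W=-6, P=4]  = 0
T = min(S, V) - 4  [with S=0, V=-1]  = -5
Without intervention: W = -3·P + 5  [with P=4]  = -7; S = 2·W + 2·P + 4  [with W=-7, P=4]  = -2; T = min(S, V) - 4  [with S=-2, V=-1]  = -6.
Change = -5 − (-6) = 1.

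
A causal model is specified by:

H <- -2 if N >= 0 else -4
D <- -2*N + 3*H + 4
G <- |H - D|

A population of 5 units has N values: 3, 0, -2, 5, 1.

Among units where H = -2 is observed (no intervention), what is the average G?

4.5

E[G|H=-2] averages over only the 4 units with H=-2 (N = 3, 0, 5, 1): G = 6, 0, 10, 2, mean 4.5.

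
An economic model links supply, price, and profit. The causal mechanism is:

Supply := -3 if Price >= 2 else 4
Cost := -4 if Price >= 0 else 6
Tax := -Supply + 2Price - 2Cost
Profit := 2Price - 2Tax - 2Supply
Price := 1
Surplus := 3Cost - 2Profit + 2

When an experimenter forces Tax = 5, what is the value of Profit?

-16

Intervening sets Tax = 5 and removes its equation (Tax := -Supply + 2Price - 2Cost).
Supply = -3 if Price >= 2 else 4  [with Price=1]  = 4
Profit = 2Price - 2Tax - 2Supply  [with Price=1, Tax=5, Supply=4]  = -16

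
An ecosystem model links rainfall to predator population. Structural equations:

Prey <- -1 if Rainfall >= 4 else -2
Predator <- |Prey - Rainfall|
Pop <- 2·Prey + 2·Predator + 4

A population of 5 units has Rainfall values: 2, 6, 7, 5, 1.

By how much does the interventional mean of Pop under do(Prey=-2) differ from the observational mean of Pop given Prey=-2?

5.4

Every unit gets Prey=-2 under the intervention. Pop values become 8, 16, 18, 14, 6; E[Pop|do(Prey=-2)] = 12.4.
E[Pop|Prey=-2] averages over only the 2 units with Prey=-2 (Rainfall = 2, 1): Pop = 8, 6, mean 7.
Difference = 12.4 − 7 = 5.4.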